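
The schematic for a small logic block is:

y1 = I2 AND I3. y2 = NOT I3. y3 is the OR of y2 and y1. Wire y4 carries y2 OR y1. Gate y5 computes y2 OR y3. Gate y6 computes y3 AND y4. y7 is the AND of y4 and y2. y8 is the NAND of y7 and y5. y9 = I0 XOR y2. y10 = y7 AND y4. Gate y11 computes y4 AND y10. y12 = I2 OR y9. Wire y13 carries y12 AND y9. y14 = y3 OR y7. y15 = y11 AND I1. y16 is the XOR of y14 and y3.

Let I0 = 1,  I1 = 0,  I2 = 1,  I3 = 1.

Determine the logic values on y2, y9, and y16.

y2 = 0, y9 = 1, y16 = 0

y1 = I2 AND I3 = 1 AND 1 = 1
y2 = NOT I3 = NOT 1 = 0
y3 = y2 OR y1 = 0 OR 1 = 1
y4 = y2 OR y1 = 0 OR 1 = 1
y7 = y4 AND y2 = 1 AND 0 = 0
y9 = I0 XOR y2 = 1 XOR 0 = 1
y14 = y3 OR y7 = 1 OR 0 = 1
y16 = y14 XOR y3 = 1 XOR 1 = 0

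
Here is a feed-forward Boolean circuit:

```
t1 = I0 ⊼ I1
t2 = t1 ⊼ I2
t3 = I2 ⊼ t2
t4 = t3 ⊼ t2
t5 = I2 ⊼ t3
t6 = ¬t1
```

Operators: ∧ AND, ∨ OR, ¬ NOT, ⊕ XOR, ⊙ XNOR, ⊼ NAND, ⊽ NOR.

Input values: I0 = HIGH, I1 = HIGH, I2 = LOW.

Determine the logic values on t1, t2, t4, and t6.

t1 = I0 NAND I1 = HIGH NAND HIGH = LOW
t2 = t1 NAND I2 = LOW NAND LOW = HIGH
t3 = I2 NAND t2 = LOW NAND HIGH = HIGH
t4 = t3 NAND t2 = HIGH NAND HIGH = LOW
t6 = NOT t1 = NOT LOW = HIGH

t1 = LOW, t2 = HIGH, t4 = LOW, t6 = HIGH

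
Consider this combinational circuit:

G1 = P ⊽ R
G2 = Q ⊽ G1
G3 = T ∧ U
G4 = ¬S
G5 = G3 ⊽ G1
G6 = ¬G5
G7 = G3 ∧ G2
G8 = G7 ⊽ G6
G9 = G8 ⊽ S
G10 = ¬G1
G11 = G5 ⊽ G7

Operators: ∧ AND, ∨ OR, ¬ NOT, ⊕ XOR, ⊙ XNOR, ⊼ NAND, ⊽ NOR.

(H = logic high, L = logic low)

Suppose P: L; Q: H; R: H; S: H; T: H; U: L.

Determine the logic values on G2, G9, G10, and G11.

G2 = L, G9 = L, G10 = H, G11 = L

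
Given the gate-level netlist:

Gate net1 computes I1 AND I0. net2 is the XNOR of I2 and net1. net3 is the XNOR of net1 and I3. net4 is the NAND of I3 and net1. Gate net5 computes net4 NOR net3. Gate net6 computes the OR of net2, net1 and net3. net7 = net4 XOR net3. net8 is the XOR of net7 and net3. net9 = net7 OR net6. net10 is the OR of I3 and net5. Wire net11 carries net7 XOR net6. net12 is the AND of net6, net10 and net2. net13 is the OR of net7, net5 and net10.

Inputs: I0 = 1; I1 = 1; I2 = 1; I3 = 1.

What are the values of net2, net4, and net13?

net1 = I1 AND I0 = 1 AND 1 = 1
net2 = I2 XNOR net1 = 1 XNOR 1 = 1
net3 = net1 XNOR I3 = 1 XNOR 1 = 1
net4 = I3 NAND net1 = 1 NAND 1 = 0
net5 = net4 NOR net3 = 0 NOR 1 = 0
net7 = net4 XOR net3 = 0 XOR 1 = 1
net10 = I3 OR net5 = 1 OR 0 = 1
net13 = net7 OR net5 OR net10 = 1 OR 0 OR 1 = 1

net2 = 1, net4 = 0, net13 = 1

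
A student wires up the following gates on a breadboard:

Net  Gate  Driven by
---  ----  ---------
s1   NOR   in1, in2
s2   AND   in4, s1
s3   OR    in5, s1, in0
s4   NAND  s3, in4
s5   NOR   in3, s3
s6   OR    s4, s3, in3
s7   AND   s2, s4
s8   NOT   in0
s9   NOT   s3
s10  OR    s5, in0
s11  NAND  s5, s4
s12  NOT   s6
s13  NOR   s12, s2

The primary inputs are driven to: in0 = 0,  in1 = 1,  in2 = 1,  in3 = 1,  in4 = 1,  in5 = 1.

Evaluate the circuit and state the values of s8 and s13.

s1 = in1 NOR in2 = 1 NOR 1 = 0
s2 = in4 AND s1 = 1 AND 0 = 0
s3 = in5 OR s1 OR in0 = 1 OR 0 OR 0 = 1
s4 = s3 NAND in4 = 1 NAND 1 = 0
s6 = s4 OR s3 OR in3 = 0 OR 1 OR 1 = 1
s8 = NOT in0 = NOT 0 = 1
s12 = NOT s6 = NOT 1 = 0
s13 = s12 NOR s2 = 0 NOR 0 = 1

s8 = 1  s13 = 1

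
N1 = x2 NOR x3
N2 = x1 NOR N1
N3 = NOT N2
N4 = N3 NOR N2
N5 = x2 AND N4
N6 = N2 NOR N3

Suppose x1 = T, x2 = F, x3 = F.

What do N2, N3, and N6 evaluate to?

N2 = F, N3 = T, N6 = F

N1 = x2 NOR x3 = F NOR F = T
N2 = x1 NOR N1 = T NOR T = F
N3 = NOT N2 = NOT F = T
N6 = N2 NOR N3 = F NOR T = F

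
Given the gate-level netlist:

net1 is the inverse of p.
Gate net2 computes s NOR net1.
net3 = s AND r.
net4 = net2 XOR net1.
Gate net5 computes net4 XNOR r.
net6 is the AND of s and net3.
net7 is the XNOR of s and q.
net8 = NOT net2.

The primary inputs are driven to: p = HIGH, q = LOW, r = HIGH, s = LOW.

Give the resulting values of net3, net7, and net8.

net3 = LOW, net7 = HIGH, net8 = LOW

net1 = NOT p = NOT HIGH = LOW
net2 = s NOR net1 = LOW NOR LOW = HIGH
net3 = s AND r = LOW AND HIGH = LOW
net7 = s XNOR q = LOW XNOR LOW = HIGH
net8 = NOT net2 = NOT HIGH = LOW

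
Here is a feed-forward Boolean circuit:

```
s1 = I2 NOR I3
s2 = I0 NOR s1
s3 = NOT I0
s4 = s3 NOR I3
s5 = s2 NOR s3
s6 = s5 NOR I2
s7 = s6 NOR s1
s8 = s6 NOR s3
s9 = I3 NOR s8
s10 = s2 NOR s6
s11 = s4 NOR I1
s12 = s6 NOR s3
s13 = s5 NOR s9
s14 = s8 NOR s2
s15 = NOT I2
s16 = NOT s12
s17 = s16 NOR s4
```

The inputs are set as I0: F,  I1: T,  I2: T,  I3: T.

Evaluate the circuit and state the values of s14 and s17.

s1 = I2 NOR I3 = T NOR T = F
s2 = I0 NOR s1 = F NOR F = T
s3 = NOT I0 = NOT F = T
s4 = s3 NOR I3 = T NOR T = F
s5 = s2 NOR s3 = T NOR T = F
s6 = s5 NOR I2 = F NOR T = F
s8 = s6 NOR s3 = F NOR T = F
s12 = s6 NOR s3 = F NOR T = F
s14 = s8 NOR s2 = F NOR T = F
s16 = NOT s12 = NOT F = T
s17 = s16 NOR s4 = T NOR F = F

s14 = F  s17 = F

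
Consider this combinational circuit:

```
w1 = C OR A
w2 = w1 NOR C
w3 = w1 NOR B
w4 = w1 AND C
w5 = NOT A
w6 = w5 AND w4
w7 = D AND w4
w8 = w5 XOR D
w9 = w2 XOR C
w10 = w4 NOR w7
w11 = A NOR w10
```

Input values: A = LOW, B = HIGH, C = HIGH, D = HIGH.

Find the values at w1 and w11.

w1 = HIGH, w11 = HIGH

w1 = C OR A = HIGH OR LOW = HIGH
w4 = w1 AND C = HIGH AND HIGH = HIGH
w7 = D AND w4 = HIGH AND HIGH = HIGH
w10 = w4 NOR w7 = HIGH NOR HIGH = LOW
w11 = A NOR w10 = LOW NOR LOW = HIGH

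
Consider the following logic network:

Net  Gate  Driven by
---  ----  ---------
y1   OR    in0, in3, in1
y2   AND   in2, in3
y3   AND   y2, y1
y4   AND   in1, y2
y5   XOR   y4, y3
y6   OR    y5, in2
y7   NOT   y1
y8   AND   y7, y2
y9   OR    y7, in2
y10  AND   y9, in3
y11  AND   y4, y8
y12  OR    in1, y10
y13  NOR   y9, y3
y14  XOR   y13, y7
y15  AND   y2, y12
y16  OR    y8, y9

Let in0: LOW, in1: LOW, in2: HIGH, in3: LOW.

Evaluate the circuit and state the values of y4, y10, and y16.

y4 = LOW, y10 = LOW, y16 = HIGH

y1 = in0 OR in3 OR in1 = LOW OR LOW OR LOW = LOW
y2 = in2 AND in3 = HIGH AND LOW = LOW
y4 = in1 AND y2 = LOW AND LOW = LOW
y7 = NOT y1 = NOT LOW = HIGH
y8 = y7 AND y2 = HIGH AND LOW = LOW
y9 = y7 OR in2 = HIGH OR HIGH = HIGH
y10 = y9 AND in3 = HIGH AND LOW = LOW
y16 = y8 OR y9 = LOW OR HIGH = HIGH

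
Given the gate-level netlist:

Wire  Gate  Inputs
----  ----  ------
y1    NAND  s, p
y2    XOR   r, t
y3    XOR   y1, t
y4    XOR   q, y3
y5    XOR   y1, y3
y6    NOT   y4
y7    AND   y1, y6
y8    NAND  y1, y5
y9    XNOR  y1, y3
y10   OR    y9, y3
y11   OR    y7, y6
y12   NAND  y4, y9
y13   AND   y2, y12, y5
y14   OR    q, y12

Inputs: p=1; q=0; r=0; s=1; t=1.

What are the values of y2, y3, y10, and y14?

y1 = s NAND p = 1 NAND 1 = 0
y2 = r XOR t = 0 XOR 1 = 1
y3 = y1 XOR t = 0 XOR 1 = 1
y4 = q XOR y3 = 0 XOR 1 = 1
y9 = y1 XNOR y3 = 0 XNOR 1 = 0
y10 = y9 OR y3 = 0 OR 1 = 1
y12 = y4 NAND y9 = 1 NAND 0 = 1
y14 = q OR y12 = 0 OR 1 = 1

y2 = 1; y3 = 1; y10 = 1; y14 = 1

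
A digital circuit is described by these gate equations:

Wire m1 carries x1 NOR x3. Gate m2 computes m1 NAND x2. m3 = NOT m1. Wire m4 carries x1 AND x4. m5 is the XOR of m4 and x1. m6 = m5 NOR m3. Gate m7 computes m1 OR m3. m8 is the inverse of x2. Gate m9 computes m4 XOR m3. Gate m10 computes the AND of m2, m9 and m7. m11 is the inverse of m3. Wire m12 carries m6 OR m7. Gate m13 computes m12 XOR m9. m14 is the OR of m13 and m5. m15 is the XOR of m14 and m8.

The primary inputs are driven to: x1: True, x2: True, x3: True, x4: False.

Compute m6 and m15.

m6 = False, m15 = True

m1 = x1 NOR x3 = True NOR True = False
m3 = NOT m1 = NOT False = True
m4 = x1 AND x4 = True AND False = False
m5 = m4 XOR x1 = False XOR True = True
m6 = m5 NOR m3 = True NOR True = False
m7 = m1 OR m3 = False OR True = True
m8 = NOT x2 = NOT True = False
m9 = m4 XOR m3 = False XOR True = True
m12 = m6 OR m7 = False OR True = True
m13 = m12 XOR m9 = True XOR True = False
m14 = m13 OR m5 = False OR True = True
m15 = m14 XOR m8 = True XOR False = True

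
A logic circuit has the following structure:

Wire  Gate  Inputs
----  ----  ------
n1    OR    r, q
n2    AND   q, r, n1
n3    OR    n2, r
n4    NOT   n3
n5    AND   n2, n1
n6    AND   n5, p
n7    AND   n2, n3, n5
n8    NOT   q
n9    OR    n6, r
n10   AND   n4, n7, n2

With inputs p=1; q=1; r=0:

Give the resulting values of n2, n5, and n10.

n2 = 0, n5 = 0, n10 = 0

n1 = r OR q = 0 OR 1 = 1
n2 = q AND r AND n1 = 1 AND 0 AND 1 = 0
n3 = n2 OR r = 0 OR 0 = 0
n4 = NOT n3 = NOT 0 = 1
n5 = n2 AND n1 = 0 AND 1 = 0
n7 = n2 AND n3 AND n5 = 0 AND 0 AND 0 = 0
n10 = n4 AND n7 AND n2 = 1 AND 0 AND 0 = 0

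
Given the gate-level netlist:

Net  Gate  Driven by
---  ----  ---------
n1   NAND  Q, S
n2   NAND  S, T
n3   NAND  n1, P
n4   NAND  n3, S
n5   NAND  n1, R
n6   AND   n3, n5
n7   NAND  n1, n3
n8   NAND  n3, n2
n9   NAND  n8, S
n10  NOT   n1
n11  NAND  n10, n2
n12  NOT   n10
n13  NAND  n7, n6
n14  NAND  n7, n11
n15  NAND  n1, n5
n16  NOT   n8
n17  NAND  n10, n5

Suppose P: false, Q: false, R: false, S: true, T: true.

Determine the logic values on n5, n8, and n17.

n1 = Q NAND S = false NAND true = true
n2 = S NAND T = true NAND true = false
n3 = n1 NAND P = true NAND false = true
n5 = n1 NAND R = true NAND false = true
n8 = n3 NAND n2 = true NAND false = true
n10 = NOT n1 = NOT true = false
n17 = n10 NAND n5 = false NAND true = true

n5 = true  n8 = true  n17 = true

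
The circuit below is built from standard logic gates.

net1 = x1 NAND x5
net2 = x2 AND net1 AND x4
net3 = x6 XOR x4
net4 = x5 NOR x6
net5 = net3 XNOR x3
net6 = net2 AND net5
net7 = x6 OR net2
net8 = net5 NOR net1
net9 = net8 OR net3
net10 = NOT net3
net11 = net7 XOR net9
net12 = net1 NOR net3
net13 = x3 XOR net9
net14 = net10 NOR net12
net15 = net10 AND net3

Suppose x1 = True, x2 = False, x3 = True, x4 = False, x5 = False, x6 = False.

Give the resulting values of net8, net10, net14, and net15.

net8 = False, net10 = True, net14 = False, net15 = False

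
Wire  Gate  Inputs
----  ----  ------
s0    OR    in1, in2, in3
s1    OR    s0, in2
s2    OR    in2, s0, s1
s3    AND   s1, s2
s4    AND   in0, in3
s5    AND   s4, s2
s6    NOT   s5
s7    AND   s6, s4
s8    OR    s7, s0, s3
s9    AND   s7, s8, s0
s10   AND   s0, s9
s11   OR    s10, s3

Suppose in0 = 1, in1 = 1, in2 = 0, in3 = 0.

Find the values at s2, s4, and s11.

s2 = 1; s4 = 0; s11 = 1

s0 = in1 OR in2 OR in3 = 1 OR 0 OR 0 = 1
s1 = s0 OR in2 = 1 OR 0 = 1
s2 = in2 OR s0 OR s1 = 0 OR 1 OR 1 = 1
s3 = s1 AND s2 = 1 AND 1 = 1
s4 = in0 AND in3 = 1 AND 0 = 0
s5 = s4 AND s2 = 0 AND 1 = 0
s6 = NOT s5 = NOT 0 = 1
s7 = s6 AND s4 = 1 AND 0 = 0
s8 = s7 OR s0 OR s3 = 0 OR 1 OR 1 = 1
s9 = s7 AND s8 AND s0 = 0 AND 1 AND 1 = 0
s10 = s0 AND s9 = 1 AND 0 = 0
s11 = s10 OR s3 = 0 OR 1 = 1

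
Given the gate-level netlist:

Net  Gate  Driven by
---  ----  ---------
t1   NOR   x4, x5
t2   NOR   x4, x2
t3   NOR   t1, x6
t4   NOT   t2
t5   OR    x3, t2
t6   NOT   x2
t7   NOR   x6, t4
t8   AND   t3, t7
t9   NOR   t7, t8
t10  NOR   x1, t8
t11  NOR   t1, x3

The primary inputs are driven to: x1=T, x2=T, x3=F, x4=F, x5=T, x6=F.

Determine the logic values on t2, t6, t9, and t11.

t2 = F, t6 = F, t9 = T, t11 = T

t1 = x4 NOR x5 = F NOR T = F
t2 = x4 NOR x2 = F NOR T = F
t3 = t1 NOR x6 = F NOR F = T
t4 = NOT t2 = NOT F = T
t6 = NOT x2 = NOT T = F
t7 = x6 NOR t4 = F NOR T = F
t8 = t3 AND t7 = T AND F = F
t9 = t7 NOR t8 = F NOR F = T
t11 = t1 NOR x3 = F NOR F = T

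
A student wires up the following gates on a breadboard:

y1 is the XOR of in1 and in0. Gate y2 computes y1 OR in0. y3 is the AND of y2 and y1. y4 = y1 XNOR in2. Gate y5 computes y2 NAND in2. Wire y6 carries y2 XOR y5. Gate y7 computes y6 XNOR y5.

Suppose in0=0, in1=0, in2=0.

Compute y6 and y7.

y6 = 1; y7 = 1

y1 = in1 XOR in0 = 0 XOR 0 = 0
y2 = y1 OR in0 = 0 OR 0 = 0
y5 = y2 NAND in2 = 0 NAND 0 = 1
y6 = y2 XOR y5 = 0 XOR 1 = 1
y7 = y6 XNOR y5 = 1 XNOR 1 = 1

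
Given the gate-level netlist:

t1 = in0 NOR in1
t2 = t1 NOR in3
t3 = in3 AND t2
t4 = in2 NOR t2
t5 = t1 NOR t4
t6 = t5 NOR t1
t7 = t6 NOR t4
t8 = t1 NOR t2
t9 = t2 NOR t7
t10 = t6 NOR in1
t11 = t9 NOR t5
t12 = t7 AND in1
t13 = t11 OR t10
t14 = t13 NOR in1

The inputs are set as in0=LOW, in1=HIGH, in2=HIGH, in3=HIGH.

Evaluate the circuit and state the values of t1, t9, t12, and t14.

t1 = in0 NOR in1 = LOW NOR HIGH = LOW
t2 = t1 NOR in3 = LOW NOR HIGH = LOW
t4 = in2 NOR t2 = HIGH NOR LOW = LOW
t5 = t1 NOR t4 = LOW NOR LOW = HIGH
t6 = t5 NOR t1 = HIGH NOR LOW = LOW
t7 = t6 NOR t4 = LOW NOR LOW = HIGH
t9 = t2 NOR t7 = LOW NOR HIGH = LOW
t10 = t6 NOR in1 = LOW NOR HIGH = LOW
t11 = t9 NOR t5 = LOW NOR HIGH = LOW
t12 = t7 AND in1 = HIGH AND HIGH = HIGH
t13 = t11 OR t10 = LOW OR LOW = LOW
t14 = t13 NOR in1 = LOW NOR HIGH = LOW

t1 = LOW, t9 = LOW, t12 = HIGH, t14 = LOW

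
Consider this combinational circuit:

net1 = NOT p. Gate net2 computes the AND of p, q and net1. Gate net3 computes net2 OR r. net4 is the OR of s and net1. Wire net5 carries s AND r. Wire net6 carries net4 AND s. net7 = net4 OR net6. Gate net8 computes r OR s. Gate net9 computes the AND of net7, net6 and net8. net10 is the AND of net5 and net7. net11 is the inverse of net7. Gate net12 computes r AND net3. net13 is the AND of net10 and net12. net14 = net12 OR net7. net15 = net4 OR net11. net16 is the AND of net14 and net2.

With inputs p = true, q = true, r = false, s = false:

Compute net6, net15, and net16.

net1 = NOT p = NOT true = false
net2 = p AND q AND net1 = true AND true AND false = false
net3 = net2 OR r = false OR false = false
net4 = s OR net1 = false OR false = false
net6 = net4 AND s = false AND false = false
net7 = net4 OR net6 = false OR false = false
net11 = NOT net7 = NOT false = true
net12 = r AND net3 = false AND false = false
net14 = net12 OR net7 = false OR false = false
net15 = net4 OR net11 = false OR true = true
net16 = net14 AND net2 = false AND false = false

net6 = false; net15 = true; net16 = false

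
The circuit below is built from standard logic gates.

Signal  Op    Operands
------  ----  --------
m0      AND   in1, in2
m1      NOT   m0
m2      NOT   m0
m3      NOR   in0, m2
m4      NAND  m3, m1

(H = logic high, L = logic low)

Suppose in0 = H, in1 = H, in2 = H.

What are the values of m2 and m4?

m0 = in1 AND in2 = H AND H = H
m1 = NOT m0 = NOT H = L
m2 = NOT m0 = NOT H = L
m3 = in0 NOR m2 = H NOR L = L
m4 = m3 NAND m1 = L NAND L = H

m2 = L  m4 = H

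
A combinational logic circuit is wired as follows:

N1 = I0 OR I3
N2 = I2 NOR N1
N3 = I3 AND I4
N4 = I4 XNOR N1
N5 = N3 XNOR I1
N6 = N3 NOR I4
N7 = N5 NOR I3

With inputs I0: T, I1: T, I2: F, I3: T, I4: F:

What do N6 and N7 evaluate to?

N6 = T, N7 = F

N3 = I3 AND I4 = T AND F = F
N5 = N3 XNOR I1 = F XNOR T = F
N6 = N3 NOR I4 = F NOR F = T
N7 = N5 NOR I3 = F NOR T = F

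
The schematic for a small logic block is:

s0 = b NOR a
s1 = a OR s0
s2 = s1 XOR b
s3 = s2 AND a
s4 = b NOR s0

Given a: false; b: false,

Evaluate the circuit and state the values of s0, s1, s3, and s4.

s0 = true; s1 = true; s3 = false; s4 = false

s0 = b NOR a = false NOR false = true
s1 = a OR s0 = false OR true = true
s2 = s1 XOR b = true XOR false = true
s3 = s2 AND a = true AND false = false
s4 = b NOR s0 = false NOR true = false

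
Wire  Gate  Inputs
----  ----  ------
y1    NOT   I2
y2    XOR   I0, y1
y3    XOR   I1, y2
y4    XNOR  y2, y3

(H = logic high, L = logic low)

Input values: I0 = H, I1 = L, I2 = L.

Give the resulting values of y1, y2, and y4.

y1 = NOT I2 = NOT L = H
y2 = I0 XOR y1 = H XOR H = L
y3 = I1 XOR y2 = L XOR L = L
y4 = y2 XNOR y3 = L XNOR L = H

y1 = H  y2 = L  y4 = H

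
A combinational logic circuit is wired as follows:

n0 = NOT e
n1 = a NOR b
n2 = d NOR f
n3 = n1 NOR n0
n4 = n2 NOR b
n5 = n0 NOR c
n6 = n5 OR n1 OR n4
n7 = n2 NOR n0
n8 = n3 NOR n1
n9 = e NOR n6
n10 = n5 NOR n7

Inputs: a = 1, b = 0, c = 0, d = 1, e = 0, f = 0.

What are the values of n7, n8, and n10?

n7 = 0, n8 = 1, n10 = 1

n0 = NOT e = NOT 0 = 1
n1 = a NOR b = 1 NOR 0 = 0
n2 = d NOR f = 1 NOR 0 = 0
n3 = n1 NOR n0 = 0 NOR 1 = 0
n5 = n0 NOR c = 1 NOR 0 = 0
n7 = n2 NOR n0 = 0 NOR 1 = 0
n8 = n3 NOR n1 = 0 NOR 0 = 1
n10 = n5 NOR n7 = 0 NOR 0 = 1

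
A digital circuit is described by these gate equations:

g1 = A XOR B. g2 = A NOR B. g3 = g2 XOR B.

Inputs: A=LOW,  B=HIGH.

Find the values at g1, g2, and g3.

g1 = HIGH; g2 = LOW; g3 = HIGH

g1 = A XOR B = LOW XOR HIGH = HIGH
g2 = A NOR B = LOW NOR HIGH = LOW
g3 = g2 XOR B = LOW XOR HIGH = HIGH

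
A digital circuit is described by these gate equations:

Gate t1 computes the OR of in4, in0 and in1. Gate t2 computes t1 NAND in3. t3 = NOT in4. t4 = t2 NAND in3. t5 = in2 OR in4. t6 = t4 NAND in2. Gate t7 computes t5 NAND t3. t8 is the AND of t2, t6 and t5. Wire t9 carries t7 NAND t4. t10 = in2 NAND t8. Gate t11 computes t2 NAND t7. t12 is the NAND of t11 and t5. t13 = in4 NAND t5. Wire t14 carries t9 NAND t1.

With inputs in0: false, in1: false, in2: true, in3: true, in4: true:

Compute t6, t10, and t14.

t6 = false; t10 = true; t14 = true

t1 = in4 OR in0 OR in1 = true OR false OR false = true
t2 = t1 NAND in3 = true NAND true = false
t3 = NOT in4 = NOT true = false
t4 = t2 NAND in3 = false NAND true = true
t5 = in2 OR in4 = true OR true = true
t6 = t4 NAND in2 = true NAND true = false
t7 = t5 NAND t3 = true NAND false = true
t8 = t2 AND t6 AND t5 = false AND false AND true = false
t9 = t7 NAND t4 = true NAND true = false
t10 = in2 NAND t8 = true NAND false = true
t14 = t9 NAND t1 = false NAND true = true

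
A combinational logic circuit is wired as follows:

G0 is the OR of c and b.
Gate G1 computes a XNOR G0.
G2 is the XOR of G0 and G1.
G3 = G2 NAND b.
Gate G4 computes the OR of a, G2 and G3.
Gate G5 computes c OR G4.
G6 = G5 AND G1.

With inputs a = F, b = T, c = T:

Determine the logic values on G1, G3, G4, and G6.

G0 = c OR b = T OR T = T
G1 = a XNOR G0 = F XNOR T = F
G2 = G0 XOR G1 = T XOR F = T
G3 = G2 NAND b = T NAND T = F
G4 = a OR G2 OR G3 = F OR T OR F = T
G5 = c OR G4 = T OR T = T
G6 = G5 AND G1 = T AND F = F

G1 = F, G3 = F, G4 = T, G6 = F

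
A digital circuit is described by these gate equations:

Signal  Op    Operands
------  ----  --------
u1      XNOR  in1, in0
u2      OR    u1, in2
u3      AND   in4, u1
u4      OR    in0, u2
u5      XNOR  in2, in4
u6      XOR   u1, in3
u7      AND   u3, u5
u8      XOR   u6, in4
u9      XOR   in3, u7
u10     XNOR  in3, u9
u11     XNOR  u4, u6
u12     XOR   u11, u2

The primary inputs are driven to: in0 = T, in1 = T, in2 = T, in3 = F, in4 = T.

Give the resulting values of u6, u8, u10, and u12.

u6 = T; u8 = F; u10 = F; u12 = F

u1 = in1 XNOR in0 = T XNOR T = T
u2 = u1 OR in2 = T OR T = T
u3 = in4 AND u1 = T AND T = T
u4 = in0 OR u2 = T OR T = T
u5 = in2 XNOR in4 = T XNOR T = T
u6 = u1 XOR in3 = T XOR F = T
u7 = u3 AND u5 = T AND T = T
u8 = u6 XOR in4 = T XOR T = F
u9 = in3 XOR u7 = F XOR T = T
u10 = in3 XNOR u9 = F XNOR T = F
u11 = u4 XNOR u6 = T XNOR T = T
u12 = u11 XOR u2 = T XOR T = F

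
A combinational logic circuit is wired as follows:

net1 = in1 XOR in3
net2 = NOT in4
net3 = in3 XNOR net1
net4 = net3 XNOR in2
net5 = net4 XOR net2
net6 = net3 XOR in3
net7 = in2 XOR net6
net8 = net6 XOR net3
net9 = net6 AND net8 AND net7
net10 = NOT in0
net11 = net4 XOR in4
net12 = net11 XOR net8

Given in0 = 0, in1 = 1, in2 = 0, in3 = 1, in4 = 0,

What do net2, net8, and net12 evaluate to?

net2 = 1, net8 = 1, net12 = 0

net1 = in1 XOR in3 = 1 XOR 1 = 0
net2 = NOT in4 = NOT 0 = 1
net3 = in3 XNOR net1 = 1 XNOR 0 = 0
net4 = net3 XNOR in2 = 0 XNOR 0 = 1
net6 = net3 XOR in3 = 0 XOR 1 = 1
net8 = net6 XOR net3 = 1 XOR 0 = 1
net11 = net4 XOR in4 = 1 XOR 0 = 1
net12 = net11 XOR net8 = 1 XOR 1 = 0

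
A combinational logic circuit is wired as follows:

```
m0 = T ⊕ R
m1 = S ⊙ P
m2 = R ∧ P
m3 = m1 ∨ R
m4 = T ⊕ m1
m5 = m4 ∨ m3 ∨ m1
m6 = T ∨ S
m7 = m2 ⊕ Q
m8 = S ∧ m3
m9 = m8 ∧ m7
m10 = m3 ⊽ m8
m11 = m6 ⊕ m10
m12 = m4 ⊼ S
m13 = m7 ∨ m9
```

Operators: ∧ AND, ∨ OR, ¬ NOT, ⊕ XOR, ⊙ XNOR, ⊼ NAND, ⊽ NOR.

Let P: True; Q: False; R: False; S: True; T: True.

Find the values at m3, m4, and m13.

m1 = S XNOR P = True XNOR True = True
m2 = R AND P = False AND True = False
m3 = m1 OR R = True OR False = True
m4 = T XOR m1 = True XOR True = False
m7 = m2 XOR Q = False XOR False = False
m8 = S AND m3 = True AND True = True
m9 = m8 AND m7 = True AND False = False
m13 = m7 OR m9 = False OR False = False

m3 = True; m4 = False; m13 = False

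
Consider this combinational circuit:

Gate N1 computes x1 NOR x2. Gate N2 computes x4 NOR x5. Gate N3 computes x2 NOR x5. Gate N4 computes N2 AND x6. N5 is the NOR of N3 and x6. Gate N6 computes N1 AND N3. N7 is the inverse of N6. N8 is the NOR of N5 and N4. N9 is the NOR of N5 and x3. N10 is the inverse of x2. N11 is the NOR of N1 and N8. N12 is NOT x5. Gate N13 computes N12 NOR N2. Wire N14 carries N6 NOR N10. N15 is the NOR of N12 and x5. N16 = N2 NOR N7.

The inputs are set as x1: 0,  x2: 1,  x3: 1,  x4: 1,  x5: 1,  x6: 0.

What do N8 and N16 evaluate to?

N8 = 0, N16 = 0

N1 = x1 NOR x2 = 0 NOR 1 = 0
N2 = x4 NOR x5 = 1 NOR 1 = 0
N3 = x2 NOR x5 = 1 NOR 1 = 0
N4 = N2 AND x6 = 0 AND 0 = 0
N5 = N3 NOR x6 = 0 NOR 0 = 1
N6 = N1 AND N3 = 0 AND 0 = 0
N7 = NOT N6 = NOT 0 = 1
N8 = N5 NOR N4 = 1 NOR 0 = 0
N16 = N2 NOR N7 = 0 NOR 1 = 0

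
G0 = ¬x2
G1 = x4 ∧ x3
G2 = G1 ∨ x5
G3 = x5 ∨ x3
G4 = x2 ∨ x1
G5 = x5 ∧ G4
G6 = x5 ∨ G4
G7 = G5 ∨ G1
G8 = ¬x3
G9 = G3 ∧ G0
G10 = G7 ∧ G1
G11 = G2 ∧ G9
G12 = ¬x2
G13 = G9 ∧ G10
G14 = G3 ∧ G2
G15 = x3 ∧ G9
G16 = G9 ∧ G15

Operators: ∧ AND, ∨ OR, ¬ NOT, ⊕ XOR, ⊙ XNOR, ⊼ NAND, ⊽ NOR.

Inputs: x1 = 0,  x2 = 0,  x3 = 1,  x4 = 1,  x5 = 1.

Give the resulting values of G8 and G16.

G8 = 0  G16 = 1

G0 = NOT x2 = NOT 0 = 1
G3 = x5 OR x3 = 1 OR 1 = 1
G8 = NOT x3 = NOT 1 = 0
G9 = G3 AND G0 = 1 AND 1 = 1
G15 = x3 AND G9 = 1 AND 1 = 1
G16 = G9 AND G15 = 1 AND 1 = 1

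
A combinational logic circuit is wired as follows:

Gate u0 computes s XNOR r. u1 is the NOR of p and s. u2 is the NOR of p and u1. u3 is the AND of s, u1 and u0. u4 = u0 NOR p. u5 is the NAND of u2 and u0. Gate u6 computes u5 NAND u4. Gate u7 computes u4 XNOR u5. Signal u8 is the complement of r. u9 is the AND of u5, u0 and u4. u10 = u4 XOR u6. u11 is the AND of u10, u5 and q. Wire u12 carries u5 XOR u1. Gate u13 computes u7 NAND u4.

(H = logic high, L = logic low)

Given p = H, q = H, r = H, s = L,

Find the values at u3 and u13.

u0 = s XNOR r = L XNOR H = L
u1 = p NOR s = H NOR L = L
u2 = p NOR u1 = H NOR L = L
u3 = s AND u1 AND u0 = L AND L AND L = L
u4 = u0 NOR p = L NOR H = L
u5 = u2 NAND u0 = L NAND L = H
u7 = u4 XNOR u5 = L XNOR H = L
u13 = u7 NAND u4 = L NAND L = H

u3 = L, u13 = H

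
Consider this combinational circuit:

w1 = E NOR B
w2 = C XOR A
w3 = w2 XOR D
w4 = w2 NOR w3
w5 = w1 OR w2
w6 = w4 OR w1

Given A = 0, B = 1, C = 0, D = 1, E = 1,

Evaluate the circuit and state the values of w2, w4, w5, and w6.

w1 = E NOR B = 1 NOR 1 = 0
w2 = C XOR A = 0 XOR 0 = 0
w3 = w2 XOR D = 0 XOR 1 = 1
w4 = w2 NOR w3 = 0 NOR 1 = 0
w5 = w1 OR w2 = 0 OR 0 = 0
w6 = w4 OR w1 = 0 OR 0 = 0

w2 = 0  w4 = 0  w5 = 0  w6 = 0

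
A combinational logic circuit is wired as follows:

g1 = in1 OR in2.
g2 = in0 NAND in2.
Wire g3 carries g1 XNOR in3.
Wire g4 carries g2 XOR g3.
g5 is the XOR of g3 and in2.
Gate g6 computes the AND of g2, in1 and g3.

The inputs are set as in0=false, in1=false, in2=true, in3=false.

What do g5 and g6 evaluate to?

g5 = true  g6 = false

g1 = in1 OR in2 = false OR true = true
g2 = in0 NAND in2 = false NAND true = true
g3 = g1 XNOR in3 = true XNOR false = false
g5 = g3 XOR in2 = false XOR true = true
g6 = g2 AND in1 AND g3 = true AND false AND false = false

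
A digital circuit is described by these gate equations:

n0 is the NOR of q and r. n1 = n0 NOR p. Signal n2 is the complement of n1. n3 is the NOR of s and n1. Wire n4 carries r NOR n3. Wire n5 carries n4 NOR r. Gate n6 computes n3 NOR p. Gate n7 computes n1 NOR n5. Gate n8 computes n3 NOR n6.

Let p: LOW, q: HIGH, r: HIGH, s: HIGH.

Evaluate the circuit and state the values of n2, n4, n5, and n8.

n2 = LOW; n4 = LOW; n5 = LOW; n8 = LOW

n0 = q NOR r = HIGH NOR HIGH = LOW
n1 = n0 NOR p = LOW NOR LOW = HIGH
n2 = NOT n1 = NOT HIGH = LOW
n3 = s NOR n1 = HIGH NOR HIGH = LOW
n4 = r NOR n3 = HIGH NOR LOW = LOW
n5 = n4 NOR r = LOW NOR HIGH = LOW
n6 = n3 NOR p = LOW NOR LOW = HIGH
n8 = n3 NOR n6 = LOW NOR HIGH = LOW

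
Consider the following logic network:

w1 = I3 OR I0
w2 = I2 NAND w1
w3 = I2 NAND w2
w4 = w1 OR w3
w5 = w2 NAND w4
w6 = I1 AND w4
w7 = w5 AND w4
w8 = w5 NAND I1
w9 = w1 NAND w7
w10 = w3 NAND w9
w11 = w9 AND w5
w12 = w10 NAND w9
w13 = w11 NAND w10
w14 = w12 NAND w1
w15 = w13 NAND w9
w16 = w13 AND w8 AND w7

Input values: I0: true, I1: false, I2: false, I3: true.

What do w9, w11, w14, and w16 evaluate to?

w1 = I3 OR I0 = true OR true = true
w2 = I2 NAND w1 = false NAND true = true
w3 = I2 NAND w2 = false NAND true = true
w4 = w1 OR w3 = true OR true = true
w5 = w2 NAND w4 = true NAND true = false
w7 = w5 AND w4 = false AND true = false
w8 = w5 NAND I1 = false NAND false = true
w9 = w1 NAND w7 = true NAND false = true
w10 = w3 NAND w9 = true NAND true = false
w11 = w9 AND w5 = true AND false = false
w12 = w10 NAND w9 = false NAND true = true
w13 = w11 NAND w10 = false NAND false = true
w14 = w12 NAND w1 = true NAND true = false
w16 = w13 AND w8 AND w7 = true AND true AND false = false

w9 = true, w11 = false, w14 = false, w16 = false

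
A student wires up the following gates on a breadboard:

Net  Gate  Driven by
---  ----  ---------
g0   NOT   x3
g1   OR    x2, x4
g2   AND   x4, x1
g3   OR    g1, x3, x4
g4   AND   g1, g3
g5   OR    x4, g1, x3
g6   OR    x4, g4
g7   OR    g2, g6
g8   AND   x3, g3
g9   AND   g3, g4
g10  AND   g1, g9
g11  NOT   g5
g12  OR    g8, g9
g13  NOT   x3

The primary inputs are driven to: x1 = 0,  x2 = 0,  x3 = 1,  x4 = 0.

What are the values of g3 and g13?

g3 = 1, g13 = 0

g1 = x2 OR x4 = 0 OR 0 = 0
g3 = g1 OR x3 OR x4 = 0 OR 1 OR 0 = 1
g13 = NOT x3 = NOT 1 = 0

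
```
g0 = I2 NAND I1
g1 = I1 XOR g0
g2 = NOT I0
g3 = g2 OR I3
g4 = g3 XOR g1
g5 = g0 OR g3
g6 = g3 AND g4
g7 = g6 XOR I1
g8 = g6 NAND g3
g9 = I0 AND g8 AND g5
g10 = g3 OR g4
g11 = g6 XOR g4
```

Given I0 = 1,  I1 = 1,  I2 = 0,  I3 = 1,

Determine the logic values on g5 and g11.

g5 = 1, g11 = 0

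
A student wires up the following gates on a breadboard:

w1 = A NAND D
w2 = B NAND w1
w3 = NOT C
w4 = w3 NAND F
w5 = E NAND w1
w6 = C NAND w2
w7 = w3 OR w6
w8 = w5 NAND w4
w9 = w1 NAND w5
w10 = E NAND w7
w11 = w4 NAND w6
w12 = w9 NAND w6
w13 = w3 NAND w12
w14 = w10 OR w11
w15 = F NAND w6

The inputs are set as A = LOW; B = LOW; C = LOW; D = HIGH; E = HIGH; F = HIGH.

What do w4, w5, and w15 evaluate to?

w4 = LOW, w5 = LOW, w15 = LOW

w1 = A NAND D = LOW NAND HIGH = HIGH
w2 = B NAND w1 = LOW NAND HIGH = HIGH
w3 = NOT C = NOT LOW = HIGH
w4 = w3 NAND F = HIGH NAND HIGH = LOW
w5 = E NAND w1 = HIGH NAND HIGH = LOW
w6 = C NAND w2 = LOW NAND HIGH = HIGH
w15 = F NAND w6 = HIGH NAND HIGH = LOW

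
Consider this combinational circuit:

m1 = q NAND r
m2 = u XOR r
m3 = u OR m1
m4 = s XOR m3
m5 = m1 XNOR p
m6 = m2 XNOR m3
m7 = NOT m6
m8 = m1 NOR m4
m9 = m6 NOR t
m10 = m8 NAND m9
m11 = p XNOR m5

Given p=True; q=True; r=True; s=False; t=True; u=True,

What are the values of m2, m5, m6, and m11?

m2 = False, m5 = False, m6 = False, m11 = False

m1 = q NAND r = True NAND True = False
m2 = u XOR r = True XOR True = False
m3 = u OR m1 = True OR False = True
m5 = m1 XNOR p = False XNOR True = False
m6 = m2 XNOR m3 = False XNOR True = False
m11 = p XNOR m5 = True XNOR False = False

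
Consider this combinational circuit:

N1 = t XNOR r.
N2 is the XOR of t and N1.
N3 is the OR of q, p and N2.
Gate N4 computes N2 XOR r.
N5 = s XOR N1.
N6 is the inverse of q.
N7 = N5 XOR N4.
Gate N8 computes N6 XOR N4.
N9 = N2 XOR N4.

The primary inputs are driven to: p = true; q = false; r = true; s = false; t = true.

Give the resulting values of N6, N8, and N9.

N6 = true; N8 = false; N9 = true

N1 = t XNOR r = true XNOR true = true
N2 = t XOR N1 = true XOR true = false
N4 = N2 XOR r = false XOR true = true
N6 = NOT q = NOT false = true
N8 = N6 XOR N4 = true XOR true = false
N9 = N2 XOR N4 = false XOR true = true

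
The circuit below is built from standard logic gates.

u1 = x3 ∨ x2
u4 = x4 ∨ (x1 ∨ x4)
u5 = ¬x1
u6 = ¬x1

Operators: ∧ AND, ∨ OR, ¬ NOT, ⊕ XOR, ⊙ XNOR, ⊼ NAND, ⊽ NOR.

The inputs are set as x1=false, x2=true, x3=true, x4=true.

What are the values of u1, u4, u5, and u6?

u1 = true ∨ true = true
u4 = true ∨ (false ∨ true) = true
u5 = ¬false = true
u6 = ¬false = true

u1 = true, u4 = true, u5 = true, u6 = true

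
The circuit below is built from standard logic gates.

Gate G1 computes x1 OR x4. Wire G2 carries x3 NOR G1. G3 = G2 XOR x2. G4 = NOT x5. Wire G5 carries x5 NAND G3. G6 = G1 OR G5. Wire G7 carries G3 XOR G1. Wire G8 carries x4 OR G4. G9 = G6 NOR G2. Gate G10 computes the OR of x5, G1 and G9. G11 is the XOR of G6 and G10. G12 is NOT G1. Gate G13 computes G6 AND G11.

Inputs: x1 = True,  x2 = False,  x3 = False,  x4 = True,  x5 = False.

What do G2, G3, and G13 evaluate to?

G2 = False, G3 = False, G13 = False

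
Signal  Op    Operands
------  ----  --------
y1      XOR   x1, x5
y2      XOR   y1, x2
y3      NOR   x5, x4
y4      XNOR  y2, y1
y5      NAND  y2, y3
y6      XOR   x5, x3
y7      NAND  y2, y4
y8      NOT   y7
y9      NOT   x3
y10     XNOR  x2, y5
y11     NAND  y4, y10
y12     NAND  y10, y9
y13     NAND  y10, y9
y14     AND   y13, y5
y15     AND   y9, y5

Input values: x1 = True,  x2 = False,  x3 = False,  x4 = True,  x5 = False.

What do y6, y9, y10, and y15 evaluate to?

y6 = False; y9 = True; y10 = False; y15 = True

y1 = x1 XOR x5 = True XOR False = True
y2 = y1 XOR x2 = True XOR False = True
y3 = x5 NOR x4 = False NOR True = False
y5 = y2 NAND y3 = True NAND False = True
y6 = x5 XOR x3 = False XOR False = False
y9 = NOT x3 = NOT False = True
y10 = x2 XNOR y5 = False XNOR True = False
y15 = y9 AND y5 = True AND True = True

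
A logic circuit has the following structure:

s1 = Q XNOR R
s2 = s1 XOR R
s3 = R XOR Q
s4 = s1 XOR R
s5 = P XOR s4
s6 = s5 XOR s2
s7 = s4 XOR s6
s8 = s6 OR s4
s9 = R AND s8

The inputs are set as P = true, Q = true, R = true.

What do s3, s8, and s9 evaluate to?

s3 = false; s8 = true; s9 = true

s1 = Q XNOR R = true XNOR true = true
s2 = s1 XOR R = true XOR true = false
s3 = R XOR Q = true XOR true = false
s4 = s1 XOR R = true XOR true = false
s5 = P XOR s4 = true XOR false = true
s6 = s5 XOR s2 = true XOR false = true
s8 = s6 OR s4 = true OR false = true
s9 = R AND s8 = true AND true = true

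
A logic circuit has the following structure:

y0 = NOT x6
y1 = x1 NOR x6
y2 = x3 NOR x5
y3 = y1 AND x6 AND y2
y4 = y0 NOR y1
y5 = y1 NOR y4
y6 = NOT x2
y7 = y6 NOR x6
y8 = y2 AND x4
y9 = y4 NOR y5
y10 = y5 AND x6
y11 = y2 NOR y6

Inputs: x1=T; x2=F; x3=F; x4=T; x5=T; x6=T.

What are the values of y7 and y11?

y7 = F, y11 = F

y2 = x3 NOR x5 = F NOR T = F
y6 = NOT x2 = NOT F = T
y7 = y6 NOR x6 = T NOR T = F
y11 = y2 NOR y6 = F NOR T = F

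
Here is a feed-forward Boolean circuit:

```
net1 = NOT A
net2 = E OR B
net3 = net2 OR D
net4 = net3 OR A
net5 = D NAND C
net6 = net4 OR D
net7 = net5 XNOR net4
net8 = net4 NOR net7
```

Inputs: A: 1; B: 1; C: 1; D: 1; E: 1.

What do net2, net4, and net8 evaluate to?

net2 = E OR B = 1 OR 1 = 1
net3 = net2 OR D = 1 OR 1 = 1
net4 = net3 OR A = 1 OR 1 = 1
net5 = D NAND C = 1 NAND 1 = 0
net7 = net5 XNOR net4 = 0 XNOR 1 = 0
net8 = net4 NOR net7 = 1 NOR 0 = 0

net2 = 1; net4 = 1; net8 = 0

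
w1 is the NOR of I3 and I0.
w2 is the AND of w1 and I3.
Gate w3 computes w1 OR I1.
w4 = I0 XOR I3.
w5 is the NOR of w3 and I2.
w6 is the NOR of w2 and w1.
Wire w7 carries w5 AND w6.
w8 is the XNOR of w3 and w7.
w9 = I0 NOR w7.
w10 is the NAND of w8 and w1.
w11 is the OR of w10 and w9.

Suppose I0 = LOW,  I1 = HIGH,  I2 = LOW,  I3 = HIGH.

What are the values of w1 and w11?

w1 = I3 NOR I0 = HIGH NOR LOW = LOW
w2 = w1 AND I3 = LOW AND HIGH = LOW
w3 = w1 OR I1 = LOW OR HIGH = HIGH
w5 = w3 NOR I2 = HIGH NOR LOW = LOW
w6 = w2 NOR w1 = LOW NOR LOW = HIGH
w7 = w5 AND w6 = LOW AND HIGH = LOW
w8 = w3 XNOR w7 = HIGH XNOR LOW = LOW
w9 = I0 NOR w7 = LOW NOR LOW = HIGH
w10 = w8 NAND w1 = LOW NAND LOW = HIGH
w11 = w10 OR w9 = HIGH OR HIGH = HIGH

w1 = LOW; w11 = HIGH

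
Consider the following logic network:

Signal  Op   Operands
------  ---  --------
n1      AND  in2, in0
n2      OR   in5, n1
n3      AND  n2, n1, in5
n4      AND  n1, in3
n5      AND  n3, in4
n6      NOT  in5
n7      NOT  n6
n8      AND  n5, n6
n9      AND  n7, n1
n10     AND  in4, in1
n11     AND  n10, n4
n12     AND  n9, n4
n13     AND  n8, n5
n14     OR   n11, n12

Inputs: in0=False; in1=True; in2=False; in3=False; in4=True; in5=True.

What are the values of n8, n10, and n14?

n1 = in2 AND in0 = False AND False = False
n2 = in5 OR n1 = True OR False = True
n3 = n2 AND n1 AND in5 = True AND False AND True = False
n4 = n1 AND in3 = False AND False = False
n5 = n3 AND in4 = False AND True = False
n6 = NOT in5 = NOT True = False
n7 = NOT n6 = NOT False = True
n8 = n5 AND n6 = False AND False = False
n9 = n7 AND n1 = True AND False = False
n10 = in4 AND in1 = True AND True = True
n11 = n10 AND n4 = True AND False = False
n12 = n9 AND n4 = False AND False = False
n14 = n11 OR n12 = False OR False = False

n8 = False, n10 = True, n14 = False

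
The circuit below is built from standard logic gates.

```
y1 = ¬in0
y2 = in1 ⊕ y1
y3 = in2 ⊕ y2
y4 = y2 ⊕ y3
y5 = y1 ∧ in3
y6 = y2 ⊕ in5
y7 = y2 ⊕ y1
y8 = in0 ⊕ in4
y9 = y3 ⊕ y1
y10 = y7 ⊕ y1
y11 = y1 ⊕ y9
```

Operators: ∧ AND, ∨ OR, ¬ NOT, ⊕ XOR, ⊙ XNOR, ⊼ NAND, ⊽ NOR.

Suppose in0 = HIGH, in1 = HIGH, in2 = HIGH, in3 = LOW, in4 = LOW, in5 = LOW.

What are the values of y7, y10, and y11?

y1 = NOT in0 = NOT HIGH = LOW
y2 = in1 XOR y1 = HIGH XOR LOW = HIGH
y3 = in2 XOR y2 = HIGH XOR HIGH = LOW
y7 = y2 XOR y1 = HIGH XOR LOW = HIGH
y9 = y3 XOR y1 = LOW XOR LOW = LOW
y10 = y7 XOR y1 = HIGH XOR LOW = HIGH
y11 = y1 XOR y9 = LOW XOR LOW = LOW

y7 = HIGH; y10 = HIGH; y11 = LOW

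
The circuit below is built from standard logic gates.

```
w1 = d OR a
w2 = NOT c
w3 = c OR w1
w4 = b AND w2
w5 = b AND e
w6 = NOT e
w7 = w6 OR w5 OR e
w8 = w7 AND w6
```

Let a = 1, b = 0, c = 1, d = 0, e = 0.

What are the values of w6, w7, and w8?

w6 = 1, w7 = 1, w8 = 1

w5 = b AND e = 0 AND 0 = 0
w6 = NOT e = NOT 0 = 1
w7 = w6 OR w5 OR e = 1 OR 0 OR 0 = 1
w8 = w7 AND w6 = 1 AND 1 = 1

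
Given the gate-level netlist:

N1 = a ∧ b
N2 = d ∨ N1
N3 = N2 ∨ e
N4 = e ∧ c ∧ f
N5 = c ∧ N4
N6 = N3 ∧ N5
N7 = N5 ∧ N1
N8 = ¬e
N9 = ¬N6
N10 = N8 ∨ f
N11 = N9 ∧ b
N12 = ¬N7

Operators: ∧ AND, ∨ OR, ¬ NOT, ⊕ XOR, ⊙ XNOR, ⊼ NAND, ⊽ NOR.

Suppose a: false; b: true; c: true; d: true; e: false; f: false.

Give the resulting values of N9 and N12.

N1 = a AND b = false AND true = false
N2 = d OR N1 = true OR false = true
N3 = N2 OR e = true OR false = true
N4 = e AND c AND f = false AND true AND false = false
N5 = c AND N4 = true AND false = false
N6 = N3 AND N5 = true AND false = false
N7 = N5 AND N1 = false AND false = false
N9 = NOT N6 = NOT false = true
N12 = NOT N7 = NOT false = true

N9 = true, N12 = true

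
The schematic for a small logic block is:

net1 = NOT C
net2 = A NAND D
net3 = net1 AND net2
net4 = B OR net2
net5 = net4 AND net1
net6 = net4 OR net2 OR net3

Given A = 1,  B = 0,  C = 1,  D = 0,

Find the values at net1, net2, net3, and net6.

net1 = 0; net2 = 1; net3 = 0; net6 = 1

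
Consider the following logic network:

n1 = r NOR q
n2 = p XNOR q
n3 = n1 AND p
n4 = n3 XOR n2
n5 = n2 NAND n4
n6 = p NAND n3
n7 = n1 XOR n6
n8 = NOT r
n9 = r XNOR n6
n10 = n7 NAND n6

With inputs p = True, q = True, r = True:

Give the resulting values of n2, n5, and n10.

n1 = r NOR q = True NOR True = False
n2 = p XNOR q = True XNOR True = True
n3 = n1 AND p = False AND True = False
n4 = n3 XOR n2 = False XOR True = True
n5 = n2 NAND n4 = True NAND True = False
n6 = p NAND n3 = True NAND False = True
n7 = n1 XOR n6 = False XOR True = True
n10 = n7 NAND n6 = True NAND True = False

n2 = True, n5 = False, n10 = False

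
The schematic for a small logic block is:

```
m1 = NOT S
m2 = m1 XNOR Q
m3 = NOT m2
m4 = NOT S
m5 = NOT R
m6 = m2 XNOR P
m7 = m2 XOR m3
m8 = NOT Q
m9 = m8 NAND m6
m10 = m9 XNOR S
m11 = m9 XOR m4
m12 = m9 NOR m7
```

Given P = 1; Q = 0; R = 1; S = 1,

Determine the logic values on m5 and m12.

m5 = 0  m12 = 0

m1 = NOT S = NOT 1 = 0
m2 = m1 XNOR Q = 0 XNOR 0 = 1
m3 = NOT m2 = NOT 1 = 0
m5 = NOT R = NOT 1 = 0
m6 = m2 XNOR P = 1 XNOR 1 = 1
m7 = m2 XOR m3 = 1 XOR 0 = 1
m8 = NOT Q = NOT 0 = 1
m9 = m8 NAND m6 = 1 NAND 1 = 0
m12 = m9 NOR m7 = 0 NOR 1 = 0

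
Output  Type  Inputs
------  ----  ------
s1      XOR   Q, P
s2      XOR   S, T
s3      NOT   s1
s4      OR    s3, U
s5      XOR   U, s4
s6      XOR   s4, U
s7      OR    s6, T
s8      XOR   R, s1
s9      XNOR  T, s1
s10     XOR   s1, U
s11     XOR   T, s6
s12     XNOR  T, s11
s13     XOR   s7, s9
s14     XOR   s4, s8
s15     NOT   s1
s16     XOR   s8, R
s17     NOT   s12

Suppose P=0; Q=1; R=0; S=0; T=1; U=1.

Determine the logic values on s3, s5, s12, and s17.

s1 = Q XOR P = 1 XOR 0 = 1
s3 = NOT s1 = NOT 1 = 0
s4 = s3 OR U = 0 OR 1 = 1
s5 = U XOR s4 = 1 XOR 1 = 0
s6 = s4 XOR U = 1 XOR 1 = 0
s11 = T XOR s6 = 1 XOR 0 = 1
s12 = T XNOR s11 = 1 XNOR 1 = 1
s17 = NOT s12 = NOT 1 = 0

s3 = 0, s5 = 0, s12 = 1, s17 = 0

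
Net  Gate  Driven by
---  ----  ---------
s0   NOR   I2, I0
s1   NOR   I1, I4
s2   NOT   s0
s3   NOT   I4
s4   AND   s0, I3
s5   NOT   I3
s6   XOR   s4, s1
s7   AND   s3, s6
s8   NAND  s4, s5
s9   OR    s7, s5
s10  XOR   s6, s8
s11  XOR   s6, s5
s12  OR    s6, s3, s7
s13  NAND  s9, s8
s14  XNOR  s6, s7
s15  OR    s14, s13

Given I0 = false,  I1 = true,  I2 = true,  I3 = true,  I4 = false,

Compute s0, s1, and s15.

s0 = I2 NOR I0 = true NOR false = false
s1 = I1 NOR I4 = true NOR false = false
s3 = NOT I4 = NOT false = true
s4 = s0 AND I3 = false AND true = false
s5 = NOT I3 = NOT true = false
s6 = s4 XOR s1 = false XOR false = false
s7 = s3 AND s6 = true AND false = false
s8 = s4 NAND s5 = false NAND false = true
s9 = s7 OR s5 = false OR false = false
s13 = s9 NAND s8 = false NAND true = true
s14 = s6 XNOR s7 = false XNOR false = true
s15 = s14 OR s13 = true OR true = true

s0 = false; s1 = false; s15 = true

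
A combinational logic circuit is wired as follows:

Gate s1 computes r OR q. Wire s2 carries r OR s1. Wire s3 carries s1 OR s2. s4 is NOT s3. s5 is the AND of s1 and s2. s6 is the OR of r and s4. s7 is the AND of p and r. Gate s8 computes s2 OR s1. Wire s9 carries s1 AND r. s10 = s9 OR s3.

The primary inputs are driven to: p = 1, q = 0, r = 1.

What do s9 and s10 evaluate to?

s1 = r OR q = 1 OR 0 = 1
s2 = r OR s1 = 1 OR 1 = 1
s3 = s1 OR s2 = 1 OR 1 = 1
s9 = s1 AND r = 1 AND 1 = 1
s10 = s9 OR s3 = 1 OR 1 = 1

s9 = 1, s10 = 1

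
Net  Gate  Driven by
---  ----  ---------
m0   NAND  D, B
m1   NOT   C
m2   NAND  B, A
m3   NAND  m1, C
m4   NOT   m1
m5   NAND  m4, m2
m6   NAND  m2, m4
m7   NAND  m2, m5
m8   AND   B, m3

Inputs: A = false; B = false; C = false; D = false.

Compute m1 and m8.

m1 = NOT C = NOT false = true
m3 = m1 NAND C = true NAND false = true
m8 = B AND m3 = false AND true = false

m1 = true; m8 = false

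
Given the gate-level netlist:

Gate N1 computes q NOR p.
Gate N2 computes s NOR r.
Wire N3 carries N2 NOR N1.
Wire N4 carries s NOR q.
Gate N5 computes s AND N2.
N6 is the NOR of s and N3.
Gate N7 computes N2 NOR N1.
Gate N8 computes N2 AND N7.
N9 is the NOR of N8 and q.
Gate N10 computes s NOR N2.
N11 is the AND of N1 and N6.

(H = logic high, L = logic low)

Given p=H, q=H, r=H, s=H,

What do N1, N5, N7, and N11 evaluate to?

N1 = q NOR p = H NOR H = L
N2 = s NOR r = H NOR H = L
N3 = N2 NOR N1 = L NOR L = H
N5 = s AND N2 = H AND L = L
N6 = s NOR N3 = H NOR H = L
N7 = N2 NOR N1 = L NOR L = H
N11 = N1 AND N6 = L AND L = L

N1 = L, N5 = L, N7 = H, N11 = L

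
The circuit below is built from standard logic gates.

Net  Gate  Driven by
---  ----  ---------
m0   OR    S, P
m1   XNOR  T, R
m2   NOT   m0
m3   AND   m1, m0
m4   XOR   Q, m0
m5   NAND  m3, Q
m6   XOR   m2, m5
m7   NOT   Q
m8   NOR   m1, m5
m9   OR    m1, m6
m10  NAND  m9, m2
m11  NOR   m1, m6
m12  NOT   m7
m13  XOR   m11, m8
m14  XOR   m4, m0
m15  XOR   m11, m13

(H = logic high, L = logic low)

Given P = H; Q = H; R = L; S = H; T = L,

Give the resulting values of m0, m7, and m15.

m0 = H; m7 = L; m15 = L

m0 = S OR P = H OR H = H
m1 = T XNOR R = L XNOR L = H
m2 = NOT m0 = NOT H = L
m3 = m1 AND m0 = H AND H = H
m5 = m3 NAND Q = H NAND H = L
m6 = m2 XOR m5 = L XOR L = L
m7 = NOT Q = NOT H = L
m8 = m1 NOR m5 = H NOR L = L
m11 = m1 NOR m6 = H NOR L = L
m13 = m11 XOR m8 = L XOR L = L
m15 = m11 XOR m13 = L XOR L = L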